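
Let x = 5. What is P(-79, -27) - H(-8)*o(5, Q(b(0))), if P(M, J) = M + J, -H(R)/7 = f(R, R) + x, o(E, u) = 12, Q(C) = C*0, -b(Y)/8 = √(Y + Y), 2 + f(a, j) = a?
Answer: -526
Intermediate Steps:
f(a, j) = -2 + a
b(Y) = -8*√2*√Y (b(Y) = -8*√(Y + Y) = -8*√2*√Y)
Q(C) = 0
H(R) = -21 - 7*R (H(R) = -7*((-2 + R) + 5) = -7*(3 + R) = -21 - 7*R)
P(M, J) = J + M
P(-79, -27) - H(-8)*o(5, Q(b(0))) = (-27 - 79) - (-21 - 7*(-8))*12 = -106 - (-21 + 56)*12 = -106 - 35*12 = -106 - 1*420 = -106 - 420 = -526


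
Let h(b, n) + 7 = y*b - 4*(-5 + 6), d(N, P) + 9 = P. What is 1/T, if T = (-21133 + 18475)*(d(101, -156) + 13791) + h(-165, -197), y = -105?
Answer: -1/36200594 ≈ -2.7624e-8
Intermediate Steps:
d(N, P) = -9 + P
h(b, n) = -11 - 105*b (h(b, n) = -7 + (-105*b - 4*(-5 + 6)) = -7 + (-105*b - 4*1) = -7 + (-105*b - 4) = -7 + (-4 - 105*b) = -11 - 105*b)
T = -36200594 (T = (-21133 + 18475)*((-9 - 156) + 13791) + (-11 - 105*(-165)) = -2658*(-165 + 13791) + (-11 + 17325) = -2658*13626 + 17314 = -36217908 + 17314 = -36200594)
1/T = 1/(-36200594) = -1/36200594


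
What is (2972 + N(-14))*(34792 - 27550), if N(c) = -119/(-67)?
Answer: 1442917806/67 ≈ 2.1536e+7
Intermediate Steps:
N(c) = 119/67 (N(c) = -119*(-1/67) = 119/67)
(2972 + N(-14))*(34792 - 27550) = (2972 + 119/67)*(34792 - 27550) = (199243/67)*7242 = 1442917806/67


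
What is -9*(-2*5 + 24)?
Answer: -126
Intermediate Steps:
-9*(-2*5 + 24) = -9*(-10 + 24) = -9*14 = -126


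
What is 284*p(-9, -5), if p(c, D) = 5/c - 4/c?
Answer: -284/9 ≈ -31.556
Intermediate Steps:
p(c, D) = 1/c
284*p(-9, -5) = 284/(-9) = 284*(-1/9) = -284/9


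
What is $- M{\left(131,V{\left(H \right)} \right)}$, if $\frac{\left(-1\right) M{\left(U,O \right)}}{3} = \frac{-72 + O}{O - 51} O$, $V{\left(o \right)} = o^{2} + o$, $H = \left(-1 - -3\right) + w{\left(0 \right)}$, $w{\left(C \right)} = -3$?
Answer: $0$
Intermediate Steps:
$H = -1$ ($H = \left(-1 - -3\right) - 3 = \left(-1 + 3\right) - 3 = 2 - 3 = -1$)
$V{\left(o \right)} = o + o^{2}$
$M{\left(U,O \right)} = - \frac{3 O \left(-72 + O\right)}{-51 + O}$ ($M{\left(U,O \right)} = - 3 \frac{-72 + O}{O - 51} O = - 3 \frac{-72 + O}{-51 + O} O = - 3 \frac{O \left(-72 + O\right)}{-51 + O} = - \frac{3 O \left(-72 + O\right)}{-51 + O}$)
$- M{\left(131,V{\left(H \right)} \right)} = - \frac{3 \left(- (1 - 1)\right) \left(72 - - (1 - 1)\right)}{-51 - \left(1 - 1\right)} = - \frac{3 \left(\left(-1\right) 0\right) \left(72 - \left(-1\right) 0\right)}{-51 - 0} = - \frac{3 \cdot 0 \left(72 - 0\right)}{-51 + 0} = - \frac{3 \cdot 0 \left(72 + 0\right)}{-51} = - \frac{3 \cdot 0 \left(-1\right) 72}{51} = \left(-1\right) 0 = 0$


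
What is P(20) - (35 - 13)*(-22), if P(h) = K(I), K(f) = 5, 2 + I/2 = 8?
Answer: 489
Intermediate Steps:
I = 12 (I = -4 + 2*8 = -4 + 16 = 12)
P(h) = 5
P(20) - (35 - 13)*(-22) = 5 - (35 - 13)*(-22) = 5 - 22*(-22) = 5 - 1*(-484) = 5 + 484 = 489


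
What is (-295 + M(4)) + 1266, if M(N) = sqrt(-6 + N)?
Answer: 971 + I*sqrt(2) ≈ 971.0 + 1.4142*I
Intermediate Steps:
(-295 + M(4)) + 1266 = (-295 + sqrt(-6 + 4)) + 1266 = (-295 + sqrt(-2)) + 1266 = (-295 + I*sqrt(2)) + 1266 = 971 + I*sqrt(2)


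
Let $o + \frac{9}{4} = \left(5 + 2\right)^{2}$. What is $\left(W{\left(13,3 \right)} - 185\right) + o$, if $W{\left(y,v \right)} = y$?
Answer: $- \frac{501}{4} \approx -125.25$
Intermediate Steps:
$o = \frac{187}{4}$ ($o = - \frac{9}{4} + \left(5 + 2\right)^{2} = - \frac{9}{4} + 7^{2} = - \frac{9}{4} + 49 = \frac{187}{4} \approx 46.75$)
$\left(W{\left(13,3 \right)} - 185\right) + o = \left(13 - 185\right) + \frac{187}{4} = -172 + \frac{187}{4} = - \frac{501}{4}$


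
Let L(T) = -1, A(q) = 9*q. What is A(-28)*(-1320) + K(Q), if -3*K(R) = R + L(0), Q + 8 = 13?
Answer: 997916/3 ≈ 3.3264e+5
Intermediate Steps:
Q = 5 (Q = -8 + 13 = 5)
K(R) = ⅓ - R/3 (K(R) = -(R - 1)/3 = -(-1 + R)/3 = ⅓ - R/3)
A(-28)*(-1320) + K(Q) = (9*(-28))*(-1320) + (⅓ - ⅓*5) = -252*(-1320) + (⅓ - 5/3) = 332640 - 4/3 = 997916/3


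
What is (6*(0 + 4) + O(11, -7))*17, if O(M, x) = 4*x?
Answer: -68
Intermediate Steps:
(6*(0 + 4) + O(11, -7))*17 = (6*(0 + 4) + 4*(-7))*17 = (6*4 - 28)*17 = (24 - 28)*17 = -4*17 = -68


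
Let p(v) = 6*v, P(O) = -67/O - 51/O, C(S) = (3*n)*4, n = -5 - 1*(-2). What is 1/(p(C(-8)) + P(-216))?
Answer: -108/23269 ≈ -0.0046414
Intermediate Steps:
n = -3 (n = -5 + 2 = -3)
C(S) = -36 (C(S) = (3*(-3))*4 = -9*4 = -36)
P(O) = -118/O
1/(p(C(-8)) + P(-216)) = 1/(6*(-36) - 118/(-216)) = 1/(-216 - 118*(-1/216)) = 1/(-216 + 59/108) = 1/(-23269/108) = -108/23269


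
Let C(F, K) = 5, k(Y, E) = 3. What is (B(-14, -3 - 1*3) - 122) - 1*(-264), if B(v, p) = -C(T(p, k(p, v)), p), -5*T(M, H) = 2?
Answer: 137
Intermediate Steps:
T(M, H) = -2/5 (T(M, H) = -1/5*2 = -2/5)
B(v, p) = -5 (B(v, p) = -1*5 = -5)
(B(-14, -3 - 1*3) - 122) - 1*(-264) = (-5 - 122) - 1*(-264) = -127 + 264 = 137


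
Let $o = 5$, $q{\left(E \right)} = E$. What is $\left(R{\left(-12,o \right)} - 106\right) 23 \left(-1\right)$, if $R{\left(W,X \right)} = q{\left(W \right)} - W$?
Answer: $2438$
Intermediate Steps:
$R{\left(W,X \right)} = 0$ ($R{\left(W,X \right)} = W - W = 0$)
$\left(R{\left(-12,o \right)} - 106\right) 23 \left(-1\right) = \left(0 - 106\right) 23 \left(-1\right) = \left(-106\right) \left(-23\right) = 2438$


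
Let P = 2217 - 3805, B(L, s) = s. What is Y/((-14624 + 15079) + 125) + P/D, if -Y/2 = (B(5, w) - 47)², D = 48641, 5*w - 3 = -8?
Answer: -56264692/7052945 ≈ -7.9775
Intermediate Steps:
w = -1 (w = ⅗ + (⅕)*(-8) = ⅗ - 8/5 = -1)
P = -1588
Y = -4608 (Y = -2*(-1 - 47)² = -2*(-48)² = -2*2304 = -4608)
Y/((-14624 + 15079) + 125) + P/D = -4608/((-14624 + 15079) + 125) - 1588/48641 = -4608/(455 + 125) - 1588*1/48641 = -4608/580 - 1588/48641 = -4608*1/580 - 1588/48641 = -1152/145 - 1588/48641 = -56264692/7052945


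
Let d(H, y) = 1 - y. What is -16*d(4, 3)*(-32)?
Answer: -1024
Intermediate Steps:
-16*d(4, 3)*(-32) = -16*(1 - 1*3)*(-32) = -16*(1 - 3)*(-32) = -16*(-2)*(-32) = 32*(-32) = -1024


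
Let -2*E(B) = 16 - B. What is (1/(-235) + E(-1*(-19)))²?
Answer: 494209/220900 ≈ 2.2373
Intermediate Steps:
E(B) = -8 + B/2 (E(B) = -(16 - B)/2 = -8 + B/2)
(1/(-235) + E(-1*(-19)))² = (1/(-235) + (-8 + (-1*(-19))/2))² = (-1/235 + (-8 + (½)*19))² = (-1/235 + (-8 + 19/2))² = (-1/235 + 3/2)² = (703/470)² = 494209/220900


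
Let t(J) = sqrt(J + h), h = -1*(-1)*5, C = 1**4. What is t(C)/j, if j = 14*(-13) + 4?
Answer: -sqrt(6)/178 ≈ -0.013761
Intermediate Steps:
C = 1
h = 5 (h = 1*5 = 5)
t(J) = sqrt(5 + J) (t(J) = sqrt(J + 5) = sqrt(5 + J))
j = -178 (j = -182 + 4 = -178)
t(C)/j = sqrt(5 + 1)/(-178) = sqrt(6)*(-1/178) = -sqrt(6)/178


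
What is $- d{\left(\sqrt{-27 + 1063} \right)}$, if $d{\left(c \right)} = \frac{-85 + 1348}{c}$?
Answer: $- \frac{1263 \sqrt{259}}{518} \approx -39.24$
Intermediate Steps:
$d{\left(c \right)} = \frac{1263}{c}$
$- d{\left(\sqrt{-27 + 1063} \right)} = - \frac{1263}{\sqrt{-27 + 1063}} = - \frac{1263}{\sqrt{1036}} = - \frac{1263}{2 \sqrt{259}} = - 1263 \frac{\sqrt{259}}{518} = - \frac{1263 \sqrt{259}}{518}$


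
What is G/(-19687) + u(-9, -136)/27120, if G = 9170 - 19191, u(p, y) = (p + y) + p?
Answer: 134368861/266955720 ≈ 0.50334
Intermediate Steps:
u(p, y) = y + 2*p
G = -10021
G/(-19687) + u(-9, -136)/27120 = -10021/(-19687) + (-136 + 2*(-9))/27120 = -10021*(-1/19687) + (-136 - 18)*(1/27120) = 10021/19687 - 154*1/27120 = 10021/19687 - 77/13560 = 134368861/266955720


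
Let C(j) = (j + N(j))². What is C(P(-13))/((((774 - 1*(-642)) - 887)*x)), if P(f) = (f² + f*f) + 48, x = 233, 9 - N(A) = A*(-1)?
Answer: 609961/123257 ≈ 4.9487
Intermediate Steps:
N(A) = 9 + A (N(A) = 9 - A*(-1) = 9 - (-1)*A = 9 + A)
P(f) = 48 + 2*f² (P(f) = (f² + f²) + 48 = 2*f² + 48 = 48 + 2*f²)
C(j) = (9 + 2*j)² (C(j) = (j + (9 + j))² = (9 + 2*j)²)
C(P(-13))/((((774 - 1*(-642)) - 887)*x)) = (9 + 2*(48 + 2*(-13)²))²/((((774 - 1*(-642)) - 887)*233)) = (9 + 2*(48 + 2*169))²/((((774 + 642) - 887)*233)) = (9 + 2*(48 + 338))²/(((1416 - 887)*233)) = (9 + 2*386)²/((529*233)) = (9 + 772)²/123257 = 781²*(1/123257) = 609961*(1/123257) = 609961/123257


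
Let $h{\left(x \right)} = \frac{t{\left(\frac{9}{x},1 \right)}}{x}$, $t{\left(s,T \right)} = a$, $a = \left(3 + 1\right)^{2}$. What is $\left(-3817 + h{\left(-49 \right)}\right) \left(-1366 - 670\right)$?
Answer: $\frac{380831764}{49} \approx 7.7721 \cdot 10^{6}$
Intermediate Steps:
$a = 16$ ($a = 4^{2} = 16$)
$t{\left(s,T \right)} = 16$
$h{\left(x \right)} = \frac{16}{x}$
$\left(-3817 + h{\left(-49 \right)}\right) \left(-1366 - 670\right) = \left(-3817 + \frac{16}{-49}\right) \left(-1366 - 670\right) = \left(-3817 + 16 \left(- \frac{1}{49}\right)\right) \left(-1366 - 670\right) = \left(-3817 - \frac{16}{49}\right) \left(-1366 - 670\right) = \left(- \frac{187049}{49}\right) \left(-2036\right) = \frac{380831764}{49}$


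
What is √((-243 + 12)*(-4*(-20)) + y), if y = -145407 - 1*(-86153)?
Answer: I*√77734 ≈ 278.81*I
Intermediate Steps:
y = -59254 (y = -145407 + 86153 = -59254)
√((-243 + 12)*(-4*(-20)) + y) = √((-243 + 12)*(-4*(-20)) - 59254) = √(-231*80 - 59254) = √(-18480 - 59254) = √(-77734) = I*√77734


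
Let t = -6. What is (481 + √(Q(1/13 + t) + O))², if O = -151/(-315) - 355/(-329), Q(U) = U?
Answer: (4408365 + I*√366621385)²/83997225 ≈ 2.3136e+5 + 2009.8*I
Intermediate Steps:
O = 3296/2115 (O = -151*(-1/315) - 355*(-1/329) = 151/315 + 355/329 = 3296/2115 ≈ 1.5584)
(481 + √(Q(1/13 + t) + O))² = (481 + √((1/13 - 6) + 3296/2115))² = (481 + √(-77/13 + 3296/2115))² = (481 + √(-120007/27495))² = (481 + I*√366621385/9165)²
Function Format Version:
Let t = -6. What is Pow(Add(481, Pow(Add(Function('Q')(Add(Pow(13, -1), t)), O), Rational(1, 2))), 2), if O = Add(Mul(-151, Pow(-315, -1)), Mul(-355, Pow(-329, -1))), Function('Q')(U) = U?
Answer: Mul(Rational(1, 83997225), Pow(Add(4408365, Mul(I, Pow(366621385, Rational(1, 2)))), 2)) ≈ Add(2.3136e+5, Mul(2009.8, I))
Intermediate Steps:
O = Rational(3296, 2115) (O = Add(Mul(-151, Rational(-1, 315)), Mul(-355, Rational(-1, 329))) = Add(Rational(151, 315), Rational(355, 329)) = Rational(3296, 2115) ≈ 1.5584)
Pow(Add(481, Pow(Add(Function('Q')(Add(Pow(13, -1), t)), O), Rational(1, 2))), 2) = Pow(Add(481, Pow(Add(Add(Pow(13, -1), -6), Rational(3296, 2115)), Rational(1, 2))), 2) = Pow(Add(481, Pow(Add(Add(Rational(1, 13), -6), Rational(3296, 2115)), Rational(1, 2))), 2) = Pow(Add(481, Pow(Add(Rational(-77, 13), Rational(3296, 2115)), Rational(1, 2))), 2) = Pow(Add(481, Pow(Rational(-120007, 27495), Rational(1, 2))), 2) = Pow(Add(481, Mul(Rational(1, 9165), I, Pow(366621385, Rational(1, 2)))), 2)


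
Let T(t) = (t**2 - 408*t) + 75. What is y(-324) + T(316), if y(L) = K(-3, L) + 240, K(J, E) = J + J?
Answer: -28763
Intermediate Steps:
K(J, E) = 2*J
y(L) = 234 (y(L) = 2*(-3) + 240 = -6 + 240 = 234)
T(t) = 75 + t**2 - 408*t
y(-324) + T(316) = 234 + (75 + 316**2 - 408*316) = 234 + (75 + 99856 - 128928) = 234 - 28997 = -28763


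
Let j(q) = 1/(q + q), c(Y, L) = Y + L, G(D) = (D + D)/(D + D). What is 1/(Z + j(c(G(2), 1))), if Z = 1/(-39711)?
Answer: 158844/39707 ≈ 4.0004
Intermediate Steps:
Z = -1/39711 ≈ -2.5182e-5
G(D) = 1 (G(D) = (2*D)/((2*D)) = (2*D)*(1/(2*D)) = 1)
c(Y, L) = L + Y
j(q) = 1/(2*q)
1/(Z + j(c(G(2), 1))) = 1/(-1/39711 + 1/(2*(1 + 1))) = 1/(-1/39711 + (½)/2) = 1/(-1/39711 + (½)*(½)) = 1/(-1/39711 + ¼) = 1/(39707/158844) = 158844/39707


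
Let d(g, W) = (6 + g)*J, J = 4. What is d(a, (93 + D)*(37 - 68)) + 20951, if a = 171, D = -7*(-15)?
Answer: 21659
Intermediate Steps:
D = 105
d(g, W) = 24 + 4*g (d(g, W) = (6 + g)*4 = 24 + 4*g)
d(a, (93 + D)*(37 - 68)) + 20951 = (24 + 4*171) + 20951 = (24 + 684) + 20951 = 708 + 20951 = 21659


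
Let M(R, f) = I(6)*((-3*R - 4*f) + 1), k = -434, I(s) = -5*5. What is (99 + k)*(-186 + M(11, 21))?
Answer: -909190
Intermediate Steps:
I(s) = -25
M(R, f) = -25 + 75*R + 100*f (M(R, f) = -25*((-3*R - 4*f) + 1) = -25*((-4*f - 3*R) + 1) = -25*(1 - 4*f - 3*R) = -25 + 75*R + 100*f)
(99 + k)*(-186 + M(11, 21)) = (99 - 434)*(-186 + (-25 + 75*11 + 100*21)) = -335*(-186 + (-25 + 825 + 2100)) = -335*(-186 + 2900) = -335*2714 = -909190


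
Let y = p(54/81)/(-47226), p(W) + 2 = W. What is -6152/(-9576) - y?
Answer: 2017511/3140529 ≈ 0.64241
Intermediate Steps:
p(W) = -2 + W
y = 2/70839 (y = (-2 + 54/81)/(-47226) = (-2 + 54*(1/81))*(-1/47226) = (-2 + 2/3)*(-1/47226) = -4/3*(-1/47226) = 2/70839 ≈ 2.8233e-5)
-6152/(-9576) - y = -6152/(-9576) - 1*2/70839 = -6152*(-1/9576) - 2/70839 = 769/1197 - 2/70839 = 2017511/3140529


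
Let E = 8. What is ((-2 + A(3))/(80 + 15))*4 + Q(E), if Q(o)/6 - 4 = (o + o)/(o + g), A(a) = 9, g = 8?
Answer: 2878/95 ≈ 30.295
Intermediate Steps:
Q(o) = 24 + 12*o/(8 + o) (Q(o) = 24 + 6*((o + o)/(o + 8)) = 24 + 6*((2*o)/(8 + o)) = 24 + 6*(2*o/(8 + o)) = 24 + 12*o/(8 + o))
((-2 + A(3))/(80 + 15))*4 + Q(E) = ((-2 + 9)/(80 + 15))*4 + 12*(16 + 3*8)/(8 + 8) = (7/95)*4 + 12*(16 + 24)/16 = (7*(1/95))*4 + 12*(1/16)*40 = (7/95)*4 + 30 = 28/95 + 30 = 2878/95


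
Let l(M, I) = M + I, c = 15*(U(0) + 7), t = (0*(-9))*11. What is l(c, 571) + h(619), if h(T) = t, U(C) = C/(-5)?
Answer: 676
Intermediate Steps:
U(C) = -C/5 (U(C) = C*(-⅕) = -C/5)
t = 0 (t = 0*11 = 0)
h(T) = 0
c = 105 (c = 15*(-⅕*0 + 7) = 15*(0 + 7) = 15*7 = 105)
l(M, I) = I + M
l(c, 571) + h(619) = (571 + 105) + 0 = 676 + 0 = 676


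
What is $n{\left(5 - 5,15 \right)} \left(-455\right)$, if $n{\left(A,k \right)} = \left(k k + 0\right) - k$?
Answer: $-95550$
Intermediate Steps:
$n{\left(A,k \right)} = k^{2} - k$ ($n{\left(A,k \right)} = \left(k^{2} + 0\right) - k = k^{2} - k$)
$n{\left(5 - 5,15 \right)} \left(-455\right) = 15 \left(-1 + 15\right) \left(-455\right) = 15 \cdot 14 \left(-455\right) = 210 \left(-455\right) = -95550$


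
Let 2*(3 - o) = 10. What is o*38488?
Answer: -76976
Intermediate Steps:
o = -2 (o = 3 - ½*10 = 3 - 5 = -2)
o*38488 = -2*38488 = -76976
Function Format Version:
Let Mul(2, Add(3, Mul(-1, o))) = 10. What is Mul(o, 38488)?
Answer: -76976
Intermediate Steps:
o = -2 (o = Add(3, Mul(Rational(-1, 2), 10)) = Add(3, -5) = -2)
Mul(o, 38488) = Mul(-2, 38488) = -76976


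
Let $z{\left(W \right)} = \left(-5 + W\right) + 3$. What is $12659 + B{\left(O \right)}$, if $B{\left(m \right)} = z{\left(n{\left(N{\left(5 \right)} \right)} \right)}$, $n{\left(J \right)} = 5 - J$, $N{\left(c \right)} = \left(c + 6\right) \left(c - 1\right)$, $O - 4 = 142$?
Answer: $12618$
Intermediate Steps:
$O = 146$ ($O = 4 + 142 = 146$)
$N{\left(c \right)} = \left(-1 + c\right) \left(6 + c\right)$ ($N{\left(c \right)} = \left(6 + c\right) \left(-1 + c\right) = \left(-1 + c\right) \left(6 + c\right)$)
$z{\left(W \right)} = -2 + W$
$B{\left(m \right)} = -41$ ($B{\left(m \right)} = -2 - \left(14 + 25\right) = -2 + \left(5 - \left(-6 + 25 + 25\right)\right) = -2 + \left(5 - 44\right) = -2 - 39 = -41$)
$12659 + B{\left(O \right)} = 12659 - 41 = 12618$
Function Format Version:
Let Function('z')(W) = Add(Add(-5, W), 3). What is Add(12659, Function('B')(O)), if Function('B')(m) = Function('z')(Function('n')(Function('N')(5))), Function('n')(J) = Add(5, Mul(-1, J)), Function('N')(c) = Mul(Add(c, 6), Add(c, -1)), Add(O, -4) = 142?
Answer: 12618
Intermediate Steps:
O = 146 (O = Add(4, 142) = 146)
Function('N')(c) = Mul(Add(-1, c), Add(6, c)) (Function('N')(c) = Mul(Add(6, c), Add(-1, c)) = Mul(Add(-1, c), Add(6, c)))
Function('z')(W) = Add(-2, W)
Function('B')(m) = -41 (Function('B')(m) = Add(-2, Add(5, Mul(-1, Add(-6, Pow(5, 2), Mul(5, 5))))) = Add(-2, Add(5, Mul(-1, Add(-6, 25, 25)))) = Add(-2, Add(5, Mul(-1, 44))) = Add(-2, Add(5, -44)) = Add(-2, -39) = -41)
Add(12659, Function('B')(O)) = Add(12659, -41) = 12618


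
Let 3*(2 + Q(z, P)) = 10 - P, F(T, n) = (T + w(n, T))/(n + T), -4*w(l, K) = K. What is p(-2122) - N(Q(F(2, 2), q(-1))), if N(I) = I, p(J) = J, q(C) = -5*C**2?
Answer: -2125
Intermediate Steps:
w(l, K) = -K/4
F(T, n) = 3*T/(4*(T + n)) (F(T, n) = (T - T/4)/(n + T) = (3*T/4)/(T + n) = 3*T/(4*(T + n)))
Q(z, P) = 4/3 - P/3 (Q(z, P) = -2 + (10 - P)/3 = -2 + (10/3 - P/3) = 4/3 - P/3)
p(-2122) - N(Q(F(2, 2), q(-1))) = -2122 - (4/3 - (-5)*(-1)**2/3) = -2122 - (4/3 - (-5)/3) = -2122 - (4/3 - 1/3*(-5)) = -2122 - (4/3 + 5/3) = -2122 - 1*3 = -2122 - 3 = -2125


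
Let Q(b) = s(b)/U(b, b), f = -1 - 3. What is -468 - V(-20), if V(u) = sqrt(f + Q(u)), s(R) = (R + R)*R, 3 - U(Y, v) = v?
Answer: -468 - 2*sqrt(4071)/23 ≈ -473.55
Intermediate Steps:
U(Y, v) = 3 - v
f = -4
s(R) = 2*R**2 (s(R) = (2*R)*R = 2*R**2)
Q(b) = 2*b**2/(3 - b) (Q(b) = (2*b**2)/(3 - b) = 2*b**2/(3 - b))
V(u) = sqrt(-4 - 2*u**2/(-3 + u))
-468 - V(-20) = -468 - sqrt(2)*sqrt((6 - 1*(-20)**2 - 2*(-20))/(-3 - 20)) = -468 - sqrt(2)*sqrt((6 - 1*400 + 40)/(-23)) = -468 - sqrt(2)*sqrt(-(6 - 400 + 40)/23) = -468 - sqrt(2)*sqrt(-1/23*(-354)) = -468 - sqrt(2)*sqrt(354/23) = -468 - sqrt(2)*sqrt(8142)/23 = -468 - 2*sqrt(4071)/23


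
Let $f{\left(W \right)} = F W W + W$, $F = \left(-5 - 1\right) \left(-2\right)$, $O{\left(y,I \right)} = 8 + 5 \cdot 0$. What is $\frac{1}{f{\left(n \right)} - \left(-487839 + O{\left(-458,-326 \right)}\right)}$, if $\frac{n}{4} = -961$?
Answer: $\frac{1}{177800019} \approx 5.6243 \cdot 10^{-9}$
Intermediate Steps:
$O{\left(y,I \right)} = 8$ ($O{\left(y,I \right)} = 8 + 0 = 8$)
$F = 12$ ($F = \left(-6\right) \left(-2\right) = 12$)
$n = -3844$ ($n = 4 \left(-961\right) = -3844$)
$f{\left(W \right)} = W + 12 W^{2}$ ($f{\left(W \right)} = 12 W W + W = 12 W^{2} + W = W + 12 W^{2}$)
$\frac{1}{f{\left(n \right)} - \left(-487839 + O{\left(-458,-326 \right)}\right)} = \frac{1}{- 3844 \left(1 + 12 \left(-3844\right)\right) + \left(487839 - 8\right)} = \frac{1}{- 3844 \left(1 - 46128\right) + \left(487839 - 8\right)} = \frac{1}{\left(-3844\right) \left(-46127\right) + 487831} = \frac{1}{177312188 + 487831} = \frac{1}{177800019}$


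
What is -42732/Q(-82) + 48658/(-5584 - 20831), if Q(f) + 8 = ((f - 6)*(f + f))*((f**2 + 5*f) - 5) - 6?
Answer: -2215755693836/1202562342855 ≈ -1.8425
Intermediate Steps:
Q(f) = -14 + 2*f*(-6 + f)*(-5 + f**2 + 5*f) (Q(f) = -8 + (((f - 6)*(f + f))*((f**2 + 5*f) - 5) - 6) = -8 + (((-6 + f)*(2*f))*(-5 + f**2 + 5*f) - 6) = -8 + ((2*f*(-6 + f))*(-5 + f**2 + 5*f) - 6) = -8 + (2*f*(-6 + f)*(-5 + f**2 + 5*f) - 6) = -8 + (-6 + 2*f*(-6 + f)*(-5 + f**2 + 5*f)) = -14 + 2*f*(-6 + f)*(-5 + f**2 + 5*f))
-42732/Q(-82) + 48658/(-5584 - 20831) = -42732/(-14 - 70*(-82)**2 - 2*(-82)**3 + 2*(-82)**4 + 60*(-82)) + 48658/(-5584 - 20831) = -42732/(-14 - 70*6724 - 2*(-551368) + 2*45212176 - 4920) + 48658/(-26415) = -42732/(-14 - 470680 + 1102736 + 90424352 - 4920) + 48658*(-1/26415) = -42732/91051474 - 48658/26415 = -42732*1/91051474 - 48658/26415 = -21366/45525737 - 48658/26415 = -2215755693836/1202562342855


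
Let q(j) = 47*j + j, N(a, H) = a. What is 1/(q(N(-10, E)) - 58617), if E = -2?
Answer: -1/59097 ≈ -1.6921e-5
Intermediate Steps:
q(j) = 48*j
1/(q(N(-10, E)) - 58617) = 1/(48*(-10) - 58617) = 1/(-480 - 58617) = 1/(-59097) = -1/59097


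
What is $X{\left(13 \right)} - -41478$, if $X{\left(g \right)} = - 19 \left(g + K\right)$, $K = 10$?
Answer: $41041$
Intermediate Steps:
$X{\left(g \right)} = -190 - 19 g$ ($X{\left(g \right)} = - 19 \left(g + 10\right) = - 19 \left(10 + g\right) = -190 - 19 g$)
$X{\left(13 \right)} - -41478 = \left(-190 - 247\right) - -41478 = \left(-190 - 247\right) + 41478 = -437 + 41478 = 41041$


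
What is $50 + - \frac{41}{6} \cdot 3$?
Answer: $\frac{59}{2} \approx 29.5$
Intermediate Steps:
$50 + - \frac{41}{6} \cdot 3 = 50 + \left(-41\right) \frac{1}{6} \cdot 3 = 50 - \frac{41}{2} = \frac{59}{2}$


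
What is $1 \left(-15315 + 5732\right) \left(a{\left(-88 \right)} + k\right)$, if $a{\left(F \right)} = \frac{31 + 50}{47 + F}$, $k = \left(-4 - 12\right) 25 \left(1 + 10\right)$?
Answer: $\frac{1729549423}{41} \approx 4.2184 \cdot 10^{7}$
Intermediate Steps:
$k = -4400$ ($k = \left(-4 - 12\right) 25 \cdot 11 = \left(-16\right) 25 \cdot 11 = \left(-400\right) 11 = -4400$)
$a{\left(F \right)} = \frac{81}{47 + F}$
$1 \left(-15315 + 5732\right) \left(a{\left(-88 \right)} + k\right) = 1 \left(-15315 + 5732\right) \left(\frac{81}{47 - 88} - 4400\right) = 1 \left(- 9583 \left(\frac{81}{-41} - 4400\right)\right) = 1 \left(- 9583 \left(81 \left(- \frac{1}{41}\right) - 4400\right)\right) = 1 \left(- 9583 \left(- \frac{81}{41} - 4400\right)\right) = 1 \left(\left(-9583\right) \left(- \frac{180481}{41}\right)\right) = 1 \cdot \frac{1729549423}{41} = \frac{1729549423}{41}$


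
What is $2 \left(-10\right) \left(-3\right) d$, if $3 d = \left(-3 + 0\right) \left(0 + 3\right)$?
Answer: $-180$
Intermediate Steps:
$d = -3$ ($d = \frac{\left(-3 + 0\right) \left(0 + 3\right)}{3} = \frac{\left(-3\right) 3}{3} = \frac{1}{3} \left(-9\right) = -3$)
$2 \left(-10\right) \left(-3\right) d = 2 \left(-10\right) \left(-3\right) \left(-3\right) = \left(-20\right) \left(-3\right) \left(-3\right) = 60 \left(-3\right) = -180$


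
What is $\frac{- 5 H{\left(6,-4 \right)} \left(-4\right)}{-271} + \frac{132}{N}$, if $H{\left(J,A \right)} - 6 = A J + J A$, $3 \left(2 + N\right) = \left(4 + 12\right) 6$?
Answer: $\frac{10162}{1355} \approx 7.4996$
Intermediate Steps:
$N = 30$ ($N = -2 + \frac{\left(4 + 12\right) 6}{3} = -2 + \frac{16 \cdot 6}{3} = -2 + \frac{1}{3} \cdot 96 = -2 + 32 = 30$)
$H{\left(J,A \right)} = 6 + 2 A J$ ($H{\left(J,A \right)} = 6 + \left(A J + J A\right) = 6 + \left(A J + A J\right) = 6 + 2 A J$)
$\frac{- 5 H{\left(6,-4 \right)} \left(-4\right)}{-271} + \frac{132}{N} = \frac{- 5 \left(6 + 2 \left(-4\right) 6\right) \left(-4\right)}{-271} + \frac{132}{30} = - 5 \left(6 - 48\right) \left(-4\right) \left(- \frac{1}{271}\right) + 132 \cdot \frac{1}{30} = \left(-5\right) \left(-42\right) \left(-4\right) \left(- \frac{1}{271}\right) + \frac{22}{5} = 210 \left(-4\right) \left(- \frac{1}{271}\right) + \frac{22}{5} = \left(-840\right) \left(- \frac{1}{271}\right) + \frac{22}{5} = \frac{840}{271} + \frac{22}{5} = \frac{10162}{1355}$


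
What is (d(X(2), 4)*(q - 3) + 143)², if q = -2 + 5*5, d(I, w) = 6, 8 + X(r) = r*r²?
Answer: 69169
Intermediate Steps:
X(r) = -8 + r³ (X(r) = -8 + r*r² = -8 + r³)
q = 23 (q = -2 + 25 = 23)
(d(X(2), 4)*(q - 3) + 143)² = (6*(23 - 3) + 143)² = (6*20 + 143)² = (120 + 143)² = 263² = 69169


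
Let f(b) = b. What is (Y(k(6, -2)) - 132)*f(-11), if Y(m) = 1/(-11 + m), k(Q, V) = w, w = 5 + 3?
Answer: 4367/3 ≈ 1455.7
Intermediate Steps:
w = 8
k(Q, V) = 8
(Y(k(6, -2)) - 132)*f(-11) = (1/(-11 + 8) - 132)*(-11) = (1/(-3) - 132)*(-11) = (-1/3 - 132)*(-11) = -397/3*(-11) = 4367/3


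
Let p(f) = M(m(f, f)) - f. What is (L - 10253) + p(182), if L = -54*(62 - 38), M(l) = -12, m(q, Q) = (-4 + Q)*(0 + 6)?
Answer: -11743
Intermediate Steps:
m(q, Q) = -24 + 6*Q (m(q, Q) = (-4 + Q)*6 = -24 + 6*Q)
L = -1296 (L = -54*24 = -1296)
p(f) = -12 - f
(L - 10253) + p(182) = (-1296 - 10253) + (-12 - 1*182) = -11549 + (-12 - 182) = -11549 - 194 = -11743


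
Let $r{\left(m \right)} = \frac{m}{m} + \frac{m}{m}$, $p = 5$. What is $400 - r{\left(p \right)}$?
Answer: $398$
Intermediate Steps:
$r{\left(m \right)} = 2$ ($r{\left(m \right)} = 1 + 1 = 2$)
$400 - r{\left(p \right)} = 400 - 2 = 398$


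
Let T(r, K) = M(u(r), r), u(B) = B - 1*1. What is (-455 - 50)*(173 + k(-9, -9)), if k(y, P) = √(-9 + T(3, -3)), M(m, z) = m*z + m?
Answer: -87365 - 505*I ≈ -87365.0 - 505.0*I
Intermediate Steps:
u(B) = -1 + B (u(B) = B - 1 = -1 + B)
M(m, z) = m + m*z
T(r, K) = (1 + r)*(-1 + r) (T(r, K) = (-1 + r)*(1 + r) = (1 + r)*(-1 + r))
k(y, P) = I (k(y, P) = √(-9 + (-1 + 3²)) = √(-9 + (-1 + 9)) = √(-9 + 8) = √(-1) = I)
(-455 - 50)*(173 + k(-9, -9)) = (-455 - 50)*(173 + I) = -505*(173 + I) = -87365 - 505*I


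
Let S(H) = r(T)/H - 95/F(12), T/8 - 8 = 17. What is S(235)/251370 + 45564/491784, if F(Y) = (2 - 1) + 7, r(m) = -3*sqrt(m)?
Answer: 40166957/433753488 - sqrt(2)/1969065 ≈ 0.092602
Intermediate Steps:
T = 200 (T = 64 + 8*17 = 64 + 136 = 200)
F(Y) = 8 (F(Y) = 1 + 7 = 8)
S(H) = -95/8 - 30*sqrt(2)/H (S(H) = (-30*sqrt(2))/H - 95/8 = -30*sqrt(2)/H - 95/8 = -95/8 - 30*sqrt(2)/H)
S(235)/251370 + 45564/491784 = (-95/8 - 30*sqrt(2)/235)/251370 + 45564/491784 = (-95/8 - 30*sqrt(2)*1/235)*(1/251370) + 45564*(1/491784) = (-95/8 - 6*sqrt(2)/47)*(1/251370) + 3797/40982 = (-1/21168 - sqrt(2)/1969065) + 3797/40982 = 40166957/433753488 - sqrt(2)/1969065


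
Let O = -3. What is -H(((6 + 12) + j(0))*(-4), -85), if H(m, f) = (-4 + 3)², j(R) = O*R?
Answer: -1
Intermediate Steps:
j(R) = -3*R
H(m, f) = 1 (H(m, f) = (-1)² = 1)
-H(((6 + 12) + j(0))*(-4), -85) = -1*1 = -1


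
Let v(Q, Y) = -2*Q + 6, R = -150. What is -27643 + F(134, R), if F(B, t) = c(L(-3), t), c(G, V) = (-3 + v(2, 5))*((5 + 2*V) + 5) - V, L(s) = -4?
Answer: -27203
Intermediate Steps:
v(Q, Y) = 6 - 2*Q
c(G, V) = -10 - 3*V (c(G, V) = (-3 + (6 - 2*2))*((5 + 2*V) + 5) - V = (-3 + (6 - 4))*(10 + 2*V) - V = (-3 + 2)*(10 + 2*V) - V = -(10 + 2*V) - V = (-10 - 2*V) - V = -10 - 3*V)
F(B, t) = -10 - 3*t
-27643 + F(134, R) = -27643 + (-10 - 3*(-150)) = -27643 + (-10 + 450) = -27643 + 440 = -27203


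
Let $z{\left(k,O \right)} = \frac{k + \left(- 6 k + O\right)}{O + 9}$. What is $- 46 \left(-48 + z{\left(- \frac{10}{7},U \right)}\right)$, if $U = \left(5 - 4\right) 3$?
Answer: $\frac{91103}{42} \approx 2169.1$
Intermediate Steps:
$U = 3$ ($U = 1 \cdot 3 = 3$)
$z{\left(k,O \right)} = \frac{O - 5 k}{9 + O}$ ($z{\left(k,O \right)} = \frac{k + \left(O - 6 k\right)}{9 + O} = \frac{O - 5 k}{9 + O}$)
$- 46 \left(-48 + z{\left(- \frac{10}{7},U \right)}\right) = - 46 \left(-48 + \frac{3 - 5 \left(- \frac{10}{7}\right)}{9 + 3}\right) = - 46 \left(-48 + \frac{3 - 5 \left(\left(-10\right) \frac{1}{7}\right)}{12}\right) = - 46 \left(-48 + \frac{3 - - \frac{50}{7}}{12}\right) = - 46 \left(-48 + \frac{3 + \frac{50}{7}}{12}\right) = - 46 \left(-48 + \frac{1}{12} \cdot \frac{71}{7}\right) = - 46 \left(-48 + \frac{71}{84}\right) = \left(-46\right) \left(- \frac{3961}{84}\right) = \frac{91103}{42}$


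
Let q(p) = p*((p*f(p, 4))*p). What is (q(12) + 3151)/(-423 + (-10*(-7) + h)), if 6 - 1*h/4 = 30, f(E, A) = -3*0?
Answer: -3151/449 ≈ -7.0178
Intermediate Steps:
f(E, A) = 0
h = -96 (h = 24 - 4*30 = 24 - 120 = -96)
q(p) = 0 (q(p) = p*((p*0)*p) = p*(0*p) = p*0 = 0)
(q(12) + 3151)/(-423 + (-10*(-7) + h)) = (0 + 3151)/(-423 + (-10*(-7) - 96)) = 3151/(-423 + (70 - 96)) = 3151/(-423 - 26) = 3151/(-449) = 3151*(-1/449) = -3151/449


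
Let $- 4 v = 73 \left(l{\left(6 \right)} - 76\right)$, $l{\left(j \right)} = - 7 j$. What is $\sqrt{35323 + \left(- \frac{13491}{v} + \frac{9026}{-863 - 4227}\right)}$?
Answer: $\frac{6 \sqrt{117864104200215810}}{10961315} \approx 187.92$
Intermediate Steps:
$v = \frac{4307}{2}$ ($v = - \frac{73 \left(\left(-7\right) 6 - 76\right)}{4} = - \frac{73 \left(-42 - 76\right)}{4} = - \frac{73 \left(-118\right)}{4} = \left(- \frac{1}{4}\right) \left(-8614\right) = \frac{4307}{2} \approx 2153.5$)
$\sqrt{35323 + \left(- \frac{13491}{v} + \frac{9026}{-863 - 4227}\right)} = \sqrt{35323 + \left(- \frac{13491}{\frac{4307}{2}} + \frac{9026}{-863 - 4227}\right)} = \sqrt{35323 + \left(\left(-13491\right) \frac{2}{4307} + \frac{9026}{-5090}\right)} = \sqrt{35323 + \left(- \frac{26982}{4307} + 9026 \left(- \frac{1}{5090}\right)\right)} = \sqrt{35323 - \frac{88106681}{10961315}} = \sqrt{\frac{387098423064}{10961315}} = \frac{6 \sqrt{117864104200215810}}{10961315}$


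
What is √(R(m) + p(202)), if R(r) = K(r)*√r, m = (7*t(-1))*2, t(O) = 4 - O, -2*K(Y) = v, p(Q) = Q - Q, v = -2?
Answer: 70^(¼) ≈ 2.8925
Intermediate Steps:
p(Q) = 0
K(Y) = 1 (K(Y) = -½*(-2) = 1)
m = 70 (m = (7*(4 - 1*(-1)))*2 = (7*(4 + 1))*2 = (7*5)*2 = 35*2 = 70)
R(r) = √r (R(r) = 1*√r = √r)
√(R(m) + p(202)) = √(√70 + 0) = √(√70) = 70^(¼)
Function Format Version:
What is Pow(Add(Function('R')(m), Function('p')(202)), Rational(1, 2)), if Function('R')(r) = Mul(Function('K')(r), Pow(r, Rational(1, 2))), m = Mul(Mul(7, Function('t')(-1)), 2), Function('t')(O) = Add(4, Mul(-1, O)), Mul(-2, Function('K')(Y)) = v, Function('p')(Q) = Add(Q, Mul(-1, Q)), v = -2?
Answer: Pow(70, Rational(1, 4)) ≈ 2.8925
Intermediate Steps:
Function('p')(Q) = 0
Function('K')(Y) = 1 (Function('K')(Y) = Mul(Rational(-1, 2), -2) = 1)
m = 70 (m = Mul(Mul(7, Add(4, Mul(-1, -1))), 2) = Mul(Mul(7, Add(4, 1)), 2) = Mul(Mul(7, 5), 2) = Mul(35, 2) = 70)
Function('R')(r) = Pow(r, Rational(1, 2)) (Function('R')(r) = Mul(1, Pow(r, Rational(1, 2))) = Pow(r, Rational(1, 2)))
Pow(Add(Function('R')(m), Function('p')(202)), Rational(1, 2)) = Pow(Add(Pow(70, Rational(1, 2)), 0), Rational(1, 2)) = Pow(Pow(70, Rational(1, 2)), Rational(1, 2)) = Pow(70, Rational(1, 4))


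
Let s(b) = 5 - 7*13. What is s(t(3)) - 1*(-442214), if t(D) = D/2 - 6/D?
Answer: 442128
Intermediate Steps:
t(D) = D/2 - 6/D (t(D) = D*(½) - 6/D = D/2 - 6/D)
s(b) = -86 (s(b) = 5 - 91 = -86)
s(t(3)) - 1*(-442214) = -86 - 1*(-442214) = -86 + 442214 = 442128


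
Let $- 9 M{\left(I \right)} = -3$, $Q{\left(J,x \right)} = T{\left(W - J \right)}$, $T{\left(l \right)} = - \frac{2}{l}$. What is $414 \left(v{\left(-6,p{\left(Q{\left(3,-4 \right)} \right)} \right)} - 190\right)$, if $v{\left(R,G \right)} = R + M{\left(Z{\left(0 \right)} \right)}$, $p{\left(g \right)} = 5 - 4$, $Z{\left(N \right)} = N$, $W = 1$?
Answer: $-81006$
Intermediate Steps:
$Q{\left(J,x \right)} = - \frac{2}{1 - J}$
$M{\left(I \right)} = \frac{1}{3}$ ($M{\left(I \right)} = \left(- \frac{1}{9}\right) \left(-3\right) = \frac{1}{3}$)
$p{\left(g \right)} = 1$ ($p{\left(g \right)} = 5 - 4 = 1$)
$v{\left(R,G \right)} = \frac{1}{3} + R$ ($v{\left(R,G \right)} = R + \frac{1}{3} = \frac{1}{3} + R$)
$414 \left(v{\left(-6,p{\left(Q{\left(3,-4 \right)} \right)} \right)} - 190\right) = 414 \left(\left(\frac{1}{3} - 6\right) - 190\right) = 414 \left(- \frac{17}{3} - 190\right) = 414 \left(- \frac{587}{3}\right) = -81006$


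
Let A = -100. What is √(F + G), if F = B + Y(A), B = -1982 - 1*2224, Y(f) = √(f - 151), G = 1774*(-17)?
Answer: √(-34364 + I*√251) ≈ 0.0427 + 185.38*I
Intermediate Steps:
G = -30158
Y(f) = √(-151 + f)
B = -4206 (B = -1982 - 2224 = -4206)
F = -4206 + I*√251 (F = -4206 + √(-151 - 100) = -4206 + √(-251) = -4206 + I*√251 ≈ -4206.0 + 15.843*I)
√(F + G) = √((-4206 + I*√251) - 30158) = √(-34364 + I*√251)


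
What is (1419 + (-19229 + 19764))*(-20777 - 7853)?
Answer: -55943020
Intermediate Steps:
(1419 + (-19229 + 19764))*(-20777 - 7853) = (1419 + 535)*(-28630) = 1954*(-28630) = -55943020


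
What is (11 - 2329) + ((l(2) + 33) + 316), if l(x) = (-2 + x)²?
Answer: -1969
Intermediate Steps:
(11 - 2329) + ((l(2) + 33) + 316) = (11 - 2329) + (((-2 + 2)² + 33) + 316) = -2318 + ((0² + 33) + 316) = -2318 + ((0 + 33) + 316) = -2318 + (33 + 316) = -2318 + 349 = -1969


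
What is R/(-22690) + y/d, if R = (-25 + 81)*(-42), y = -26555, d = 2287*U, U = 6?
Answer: -285129403/155676090 ≈ -1.8316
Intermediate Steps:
d = 13722 (d = 2287*6 = 13722)
R = -2352 (R = 56*(-42) = -2352)
R/(-22690) + y/d = -2352/(-22690) - 26555/13722 = -2352*(-1/22690) - 26555*1/13722 = 1176/11345 - 26555/13722 = -285129403/155676090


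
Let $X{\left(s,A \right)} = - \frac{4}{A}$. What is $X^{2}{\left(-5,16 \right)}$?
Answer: $\frac{1}{16} \approx 0.0625$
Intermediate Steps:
$X^{2}{\left(-5,16 \right)} = \left(- \frac{4}{16}\right)^{2} = \left(\left(-4\right) \frac{1}{16}\right)^{2} = \left(- \frac{1}{4}\right)^{2} = \frac{1}{16}$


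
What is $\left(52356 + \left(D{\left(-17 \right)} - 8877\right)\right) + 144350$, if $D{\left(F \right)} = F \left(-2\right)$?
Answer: $187863$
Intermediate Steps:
$D{\left(F \right)} = - 2 F$
$\left(52356 + \left(D{\left(-17 \right)} - 8877\right)\right) + 144350 = \left(52356 - 8843\right) + 144350 = 43513 + 144350 = 187863$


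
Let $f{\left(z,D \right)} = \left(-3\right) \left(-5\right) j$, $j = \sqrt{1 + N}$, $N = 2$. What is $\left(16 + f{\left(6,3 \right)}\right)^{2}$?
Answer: $931 + 480 \sqrt{3} \approx 1762.4$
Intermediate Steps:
$j = \sqrt{3}$ ($j = \sqrt{1 + 2} = \sqrt{3} \approx 1.732$)
$f{\left(z,D \right)} = 15 \sqrt{3}$ ($f{\left(z,D \right)} = \left(-3\right) \left(-5\right) \sqrt{3} = 15 \sqrt{3}$)
$\left(16 + f{\left(6,3 \right)}\right)^{2} = \left(16 + 15 \sqrt{3}\right)^{2}$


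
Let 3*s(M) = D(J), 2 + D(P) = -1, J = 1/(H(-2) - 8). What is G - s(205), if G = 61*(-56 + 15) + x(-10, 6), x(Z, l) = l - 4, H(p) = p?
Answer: -2498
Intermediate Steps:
J = -⅒ (J = 1/(-2 - 8) = 1/(-10) = -⅒ ≈ -0.10000)
x(Z, l) = -4 + l
D(P) = -3 (D(P) = -2 - 1 = -3)
G = -2499 (G = 61*(-56 + 15) + (-4 + 6) = 61*(-41) + 2 = -2501 + 2 = -2499)
s(M) = -1 (s(M) = (⅓)*(-3) = -1)
G - s(205) = -2499 - 1*(-1) = -2499 + 1 = -2498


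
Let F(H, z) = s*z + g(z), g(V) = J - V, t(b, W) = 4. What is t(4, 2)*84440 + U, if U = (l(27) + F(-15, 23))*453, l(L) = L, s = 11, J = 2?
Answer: 455087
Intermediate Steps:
g(V) = 2 - V
F(H, z) = 2 + 10*z (F(H, z) = 11*z + (2 - z) = 2 + 10*z)
U = 117327 (U = (27 + (2 + 10*23))*453 = (27 + (2 + 230))*453 = (27 + 232)*453 = 259*453 = 117327)
t(4, 2)*84440 + U = 4*84440 + 117327 = 337760 + 117327 = 455087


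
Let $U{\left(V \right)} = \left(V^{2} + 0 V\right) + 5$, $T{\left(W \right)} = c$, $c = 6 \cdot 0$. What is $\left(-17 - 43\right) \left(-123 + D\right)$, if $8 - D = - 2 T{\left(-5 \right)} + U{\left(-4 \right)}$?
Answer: $8160$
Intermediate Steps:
$c = 0$
$T{\left(W \right)} = 0$
$U{\left(V \right)} = 5 + V^{2}$ ($U{\left(V \right)} = \left(V^{2} + 0\right) + 5 = V^{2} + 5 = 5 + V^{2}$)
$D = -13$ ($D = 8 - \left(\left(-2\right) 0 + \left(5 + \left(-4\right)^{2}\right)\right) = 8 - \left(0 + \left(5 + 16\right)\right) = 8 - \left(0 + 21\right) = 8 - 21 = -13$)
$\left(-17 - 43\right) \left(-123 + D\right) = \left(-17 - 43\right) \left(-123 - 13\right) = \left(-60\right) \left(-136\right) = 8160$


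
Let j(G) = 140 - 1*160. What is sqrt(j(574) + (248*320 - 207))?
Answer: sqrt(79133) ≈ 281.31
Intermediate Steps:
j(G) = -20 (j(G) = 140 - 160 = -20)
sqrt(j(574) + (248*320 - 207)) = sqrt(-20 + (248*320 - 207)) = sqrt(-20 + (79360 - 207)) = sqrt(-20 + 79153) = sqrt(79133)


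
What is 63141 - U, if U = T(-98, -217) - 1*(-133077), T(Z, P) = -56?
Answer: -69880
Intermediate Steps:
U = 133021 (U = -56 - 1*(-133077) = -56 + 133077 = 133021)
63141 - U = 63141 - 1*133021 = 63141 - 133021 = -69880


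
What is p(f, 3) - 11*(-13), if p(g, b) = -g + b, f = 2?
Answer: 144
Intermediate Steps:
p(g, b) = b - g
p(f, 3) - 11*(-13) = (3 - 1*2) - 11*(-13) = (3 - 2) + 143 = 1 + 143 = 144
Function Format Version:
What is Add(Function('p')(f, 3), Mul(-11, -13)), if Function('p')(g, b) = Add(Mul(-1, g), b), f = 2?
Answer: 144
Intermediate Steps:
Function('p')(g, b) = Add(b, Mul(-1, g))
Add(Function('p')(f, 3), Mul(-11, -13)) = Add(Add(3, Mul(-1, 2)), Mul(-11, -13)) = Add(Add(3, -2), 143) = Add(1, 143) = 144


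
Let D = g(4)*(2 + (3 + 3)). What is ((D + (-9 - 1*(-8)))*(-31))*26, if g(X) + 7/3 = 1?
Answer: 28210/3 ≈ 9403.3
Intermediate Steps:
g(X) = -4/3 (g(X) = -7/3 + 1 = -4/3)
D = -32/3 (D = -4*(2 + (3 + 3))/3 = -4*(2 + 6)/3 = -4/3*8 = -32/3 ≈ -10.667)
((D + (-9 - 1*(-8)))*(-31))*26 = ((-32/3 + (-9 - 1*(-8)))*(-31))*26 = ((-32/3 + (-9 + 8))*(-31))*26 = ((-32/3 - 1)*(-31))*26 = -35/3*(-31)*26 = (1085/3)*26 = 28210/3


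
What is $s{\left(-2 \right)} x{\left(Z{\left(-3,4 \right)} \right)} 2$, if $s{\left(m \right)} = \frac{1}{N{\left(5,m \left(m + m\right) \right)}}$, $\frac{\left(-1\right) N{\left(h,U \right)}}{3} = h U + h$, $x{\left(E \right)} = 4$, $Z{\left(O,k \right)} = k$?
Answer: $- \frac{8}{135} \approx -0.059259$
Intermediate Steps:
$N{\left(h,U \right)} = - 3 h - 3 U h$ ($N{\left(h,U \right)} = - 3 \left(h U + h\right) = - 3 \left(U h + h\right) = - 3 \left(h + U h\right) = - 3 h - 3 U h$)
$s{\left(m \right)} = \frac{1}{-15 - 30 m^{2}}$ ($s{\left(m \right)} = \frac{1}{\left(-3\right) 5 \left(1 + m \left(m + m\right)\right)} = \frac{1}{\left(-3\right) 5 \left(1 + m 2 m\right)} = \frac{1}{\left(-3\right) 5 \left(1 + 2 m^{2}\right)} = \frac{1}{-15 - 30 m^{2}}$)
$s{\left(-2 \right)} x{\left(Z{\left(-3,4 \right)} \right)} 2 = - \frac{1}{15 + 30 \left(-2\right)^{2}} \cdot 4 \cdot 2 = - \frac{1}{15 + 30 \cdot 4} \cdot 4 \cdot 2 = - \frac{1}{15 + 120} \cdot 4 \cdot 2 = - \frac{1}{135} \cdot 4 \cdot 2 = \left(-1\right) \frac{1}{135} \cdot 4 \cdot 2 = \left(- \frac{1}{135}\right) 4 \cdot 2 = \left(- \frac{4}{135}\right) 2 = - \frac{8}{135}$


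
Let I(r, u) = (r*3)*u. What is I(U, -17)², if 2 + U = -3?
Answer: 65025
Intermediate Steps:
U = -5 (U = -2 - 3 = -5)
I(r, u) = 3*r*u (I(r, u) = (3*r)*u = 3*r*u)
I(U, -17)² = (3*(-5)*(-17))² = 255² = 65025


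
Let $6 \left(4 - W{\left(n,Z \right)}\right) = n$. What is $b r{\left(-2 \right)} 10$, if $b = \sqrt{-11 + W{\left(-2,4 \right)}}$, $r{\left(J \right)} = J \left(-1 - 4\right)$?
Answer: $\frac{200 i \sqrt{15}}{3} \approx 258.2 i$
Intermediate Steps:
$W{\left(n,Z \right)} = 4 - \frac{n}{6}$
$r{\left(J \right)} = - 5 J$ ($r{\left(J \right)} = J \left(-5\right) = - 5 J$)
$b = \frac{2 i \sqrt{15}}{3}$ ($b = \sqrt{-11 + \left(4 - - \frac{1}{3}\right)} = \sqrt{-11 + \left(4 + \frac{1}{3}\right)} = \sqrt{-11 + \frac{13}{3}} = \sqrt{- \frac{20}{3}} = \frac{2 i \sqrt{15}}{3} \approx 2.582 i$)
$b r{\left(-2 \right)} 10 = \frac{2 i \sqrt{15}}{3} \left(\left(-5\right) \left(-2\right)\right) 10 = \frac{2 i \sqrt{15}}{3} \cdot 10 \cdot 10 = \frac{20 i \sqrt{15}}{3} \cdot 10 = \frac{200 i \sqrt{15}}{3}$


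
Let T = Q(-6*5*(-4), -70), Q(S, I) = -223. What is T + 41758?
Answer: 41535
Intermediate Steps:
T = -223
T + 41758 = -223 + 41758 = 41535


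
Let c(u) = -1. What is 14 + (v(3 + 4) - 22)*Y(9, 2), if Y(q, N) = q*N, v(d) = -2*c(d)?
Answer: -346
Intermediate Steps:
v(d) = 2 (v(d) = -2*(-1) = 2)
Y(q, N) = N*q
14 + (v(3 + 4) - 22)*Y(9, 2) = 14 + (2 - 22)*(2*9) = 14 - 20*18 = 14 - 360 = -346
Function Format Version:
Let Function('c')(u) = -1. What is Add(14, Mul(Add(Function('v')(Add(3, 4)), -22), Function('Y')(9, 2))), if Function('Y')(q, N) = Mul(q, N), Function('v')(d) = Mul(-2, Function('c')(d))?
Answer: -346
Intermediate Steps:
Function('v')(d) = 2 (Function('v')(d) = Mul(-2, -1) = 2)
Function('Y')(q, N) = Mul(N, q)
Add(14, Mul(Add(Function('v')(Add(3, 4)), -22), Function('Y')(9, 2))) = Add(14, Mul(Add(2, -22), Mul(2, 9))) = Add(14, Mul(-20, 18)) = Add(14, -360) = -346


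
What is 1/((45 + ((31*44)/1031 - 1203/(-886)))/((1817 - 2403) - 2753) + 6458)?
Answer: 3050062974/19697263131325 ≈ 0.00015485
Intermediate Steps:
1/((45 + ((31*44)/1031 - 1203/(-886)))/((1817 - 2403) - 2753) + 6458) = 1/((45 + (1364*(1/1031) - 1203*(-1/886)))/(-586 - 2753) + 6458) = 1/((45 + (1364/1031 + 1203/886))/(-3339) + 6458) = 1/((45 + 2448797/913466)*(-1/3339) + 6458) = 1/((43554767/913466)*(-1/3339) + 6458) = 1/(-43554767/3050062974 + 6458) = 1/(19697263131325/3050062974) = 3050062974/19697263131325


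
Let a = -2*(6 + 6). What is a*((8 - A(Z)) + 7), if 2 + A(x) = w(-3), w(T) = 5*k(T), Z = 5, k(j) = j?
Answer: -768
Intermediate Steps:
w(T) = 5*T
A(x) = -17 (A(x) = -2 + 5*(-3) = -2 - 15 = -17)
a = -24 (a = -2*12 = -24)
a*((8 - A(Z)) + 7) = -24*((8 - 1*(-17)) + 7) = -24*((8 + 17) + 7) = -24*(25 + 7) = -24*32 = -768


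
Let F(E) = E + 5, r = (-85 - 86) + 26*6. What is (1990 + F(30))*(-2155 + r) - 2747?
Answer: -4396997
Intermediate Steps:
r = -15 (r = -171 + 156 = -15)
F(E) = 5 + E
(1990 + F(30))*(-2155 + r) - 2747 = (1990 + (5 + 30))*(-2155 - 15) - 2747 = (1990 + 35)*(-2170) - 2747 = 2025*(-2170) - 2747 = -4394250 - 2747 = -4396997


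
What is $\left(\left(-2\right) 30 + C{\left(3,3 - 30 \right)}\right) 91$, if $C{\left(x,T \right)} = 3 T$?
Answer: $-12831$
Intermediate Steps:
$\left(\left(-2\right) 30 + C{\left(3,3 - 30 \right)}\right) 91 = \left(\left(-2\right) 30 + 3 \left(3 - 30\right)\right) 91 = \left(-60 + 3 \left(3 - 30\right)\right) 91 = \left(-60 + 3 \left(-27\right)\right) 91 = \left(-60 - 81\right) 91 = \left(-141\right) 91 = -12831$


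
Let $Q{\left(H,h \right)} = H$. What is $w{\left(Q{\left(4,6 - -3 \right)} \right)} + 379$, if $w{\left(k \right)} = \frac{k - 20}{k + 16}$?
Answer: $\frac{1891}{5} \approx 378.2$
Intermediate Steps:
$w{\left(k \right)} = \frac{-20 + k}{16 + k}$
$w{\left(Q{\left(4,6 - -3 \right)} \right)} + 379 = \frac{-20 + 4}{16 + 4} + 379 = \frac{1}{20} \left(-16\right) + 379 = - \frac{4}{5} + 379 = \frac{1891}{5}$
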